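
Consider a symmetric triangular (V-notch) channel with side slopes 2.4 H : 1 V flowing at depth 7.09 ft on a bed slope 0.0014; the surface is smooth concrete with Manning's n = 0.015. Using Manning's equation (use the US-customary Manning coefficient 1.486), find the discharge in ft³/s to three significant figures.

986 ft³/s

A = z·y² = 2.4×7.09² = 120.6 ft²
P = 2y√(1+z²) = 2×7.09×√(1+2.4²) = 36.87 ft
R = A/P = 120.6/36.87 = 3.272 ft
Q = (1.486/n)·A·R^(2/3)·S^(1/2) = (1.486/0.015) × 120.6 × 3.272^(2/3) × 0.0014^(1/2) = 985.7 ft³/s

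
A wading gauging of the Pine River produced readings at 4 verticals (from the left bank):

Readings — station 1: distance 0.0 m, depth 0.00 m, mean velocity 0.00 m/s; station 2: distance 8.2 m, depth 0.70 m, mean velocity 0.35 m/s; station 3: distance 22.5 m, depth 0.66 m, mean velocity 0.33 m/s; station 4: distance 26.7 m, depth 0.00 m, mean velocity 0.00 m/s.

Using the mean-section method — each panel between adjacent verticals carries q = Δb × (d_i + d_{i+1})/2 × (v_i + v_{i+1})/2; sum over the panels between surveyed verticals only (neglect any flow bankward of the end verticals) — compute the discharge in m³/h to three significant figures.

Panel 1-2: Δb = 8.2 m, d̄ = (0.00+0.70)/2 = 0.35, v̄ = (0.00+0.35)/2 = 0.175 → q = 8.2×0.35×0.175 = 0.5023 m³/s
Panel 2-3: Δb = 14.3 m, d̄ = (0.70+0.66)/2 = 0.68, v̄ = (0.35+0.33)/2 = 0.34 → q = 14.3×0.68×0.34 = 3.306 m³/s
Panel 3-4: Δb = 4.2 m, d̄ = (0.66+0.00)/2 = 0.33, v̄ = (0.33+0.00)/2 = 0.165 → q = 4.2×0.33×0.165 = 0.2287 m³/s
Q = Σ q = 4.037 m³/s
= 4.037 × 3600 = 14530 m³/h

14500 m³/h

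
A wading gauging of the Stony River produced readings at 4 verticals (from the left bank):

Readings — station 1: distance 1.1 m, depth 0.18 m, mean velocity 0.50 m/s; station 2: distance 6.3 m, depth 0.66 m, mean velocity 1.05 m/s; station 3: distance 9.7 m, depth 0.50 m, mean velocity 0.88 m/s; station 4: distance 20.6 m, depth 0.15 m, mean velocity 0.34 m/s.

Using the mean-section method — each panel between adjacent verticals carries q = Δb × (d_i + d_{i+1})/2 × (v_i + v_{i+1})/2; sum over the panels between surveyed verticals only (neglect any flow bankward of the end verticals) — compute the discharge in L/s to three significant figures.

5760 L/s

Panel 1-2: Δb = 5.2 m, d̄ = (0.18+0.66)/2 = 0.42, v̄ = (0.50+1.05)/2 = 0.775 → q = 5.2×0.42×0.775 = 1.693 m³/s
Panel 2-3: Δb = 3.4 m, d̄ = (0.66+0.50)/2 = 0.58, v̄ = (1.05+0.88)/2 = 0.965 → q = 3.4×0.58×0.965 = 1.903 m³/s
Panel 3-4: Δb = 10.9 m, d̄ = (0.50+0.15)/2 = 0.325, v̄ = (0.88+0.34)/2 = 0.61 → q = 10.9×0.325×0.61 = 2.161 m³/s
Q = Σ q = 5.757 m³/s
= 5.757 × 1000 = 5757 L/s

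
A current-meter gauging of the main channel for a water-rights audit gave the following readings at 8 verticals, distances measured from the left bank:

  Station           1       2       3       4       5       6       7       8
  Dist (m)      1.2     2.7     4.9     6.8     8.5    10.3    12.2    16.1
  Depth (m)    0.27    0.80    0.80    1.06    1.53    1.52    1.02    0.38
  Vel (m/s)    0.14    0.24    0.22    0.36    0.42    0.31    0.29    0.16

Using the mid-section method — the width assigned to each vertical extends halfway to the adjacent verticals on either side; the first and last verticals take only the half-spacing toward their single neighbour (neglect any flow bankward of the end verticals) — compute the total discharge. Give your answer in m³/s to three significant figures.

4.40 m³/s

w_1 = (2.7 − 1.2)/2 = 0.75 m; q_1 = 0.14 × 0.27 × 0.75 = 0.02835 m³/s
w_2 = (4.9 − 1.2)/2 = 1.85 m; q_2 = 0.24 × 0.80 × 1.85 = 0.3552 m³/s
w_3 = (6.8 − 2.7)/2 = 2.05 m; q_3 = 0.22 × 0.80 × 2.05 = 0.3608 m³/s
w_4 = (8.5 − 4.9)/2 = 1.8 m; q_4 = 0.36 × 1.06 × 1.8 = 0.6869 m³/s
w_5 = (10.3 − 6.8)/2 = 1.75 m; q_5 = 0.42 × 1.53 × 1.75 = 1.125 m³/s
w_6 = (12.2 − 8.5)/2 = 1.85 m; q_6 = 0.31 × 1.52 × 1.85 = 0.8717 m³/s
w_7 = (16.1 − 10.3)/2 = 2.9 m; q_7 = 0.29 × 1.02 × 2.9 = 0.8578 m³/s
w_8 = (16.1 − 12.2)/2 = 1.95 m; q_8 = 0.16 × 0.38 × 1.95 = 0.1186 m³/s
Q = Σ qᵢ = 4.404 m³/s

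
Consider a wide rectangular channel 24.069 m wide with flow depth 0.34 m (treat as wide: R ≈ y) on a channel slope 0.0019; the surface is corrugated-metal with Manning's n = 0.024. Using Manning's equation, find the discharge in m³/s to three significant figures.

7.24 m³/s

A = b·y = 24.069 × 0.34 = 8.183 m²
Wide channel: R ≈ y = 0.34 m
Q = (1/n)·A·R^(2/3)·S^(1/2) = (1/0.024) × 8.183 × 0.3400^(2/3) × 0.0019^(1/2) = 7.240 m³/s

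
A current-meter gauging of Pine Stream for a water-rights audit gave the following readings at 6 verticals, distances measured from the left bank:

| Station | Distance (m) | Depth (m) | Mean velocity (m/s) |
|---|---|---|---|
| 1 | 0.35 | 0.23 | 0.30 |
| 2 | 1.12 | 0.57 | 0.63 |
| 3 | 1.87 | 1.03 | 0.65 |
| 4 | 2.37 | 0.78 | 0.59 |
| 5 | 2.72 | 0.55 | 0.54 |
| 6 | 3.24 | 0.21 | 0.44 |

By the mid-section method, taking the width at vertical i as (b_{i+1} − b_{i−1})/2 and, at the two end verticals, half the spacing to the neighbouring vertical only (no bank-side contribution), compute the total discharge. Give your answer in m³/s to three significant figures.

1.07 m³/s

w_1 = (1.12 − 0.35)/2 = 0.385 m; q_1 = 0.30 × 0.23 × 0.385 = 0.02657 m³/s
w_2 = (1.87 − 0.35)/2 = 0.76 m; q_2 = 0.63 × 0.57 × 0.76 = 0.2729 m³/s
w_3 = (2.37 − 1.12)/2 = 0.625 m; q_3 = 0.65 × 1.03 × 0.625 = 0.4184 m³/s
w_4 = (2.72 − 1.87)/2 = 0.425 m; q_4 = 0.59 × 0.78 × 0.425 = 0.1956 m³/s
w_5 = (3.24 − 2.37)/2 = 0.435 m; q_5 = 0.54 × 0.55 × 0.435 = 0.1292 m³/s
w_6 = (3.24 − 2.72)/2 = 0.26 m; q_6 = 0.44 × 0.21 × 0.26 = 0.02402 m³/s
Q = Σ qᵢ = 1.067 m³/s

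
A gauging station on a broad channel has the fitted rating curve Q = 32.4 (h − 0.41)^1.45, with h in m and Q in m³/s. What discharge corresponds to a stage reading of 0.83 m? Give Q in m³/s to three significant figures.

9.21 m³/s

Q = 32.4 × (0.83 − 0.41)^1.45 = 32.4 × 0.42^1.45 = 9.210 m³/s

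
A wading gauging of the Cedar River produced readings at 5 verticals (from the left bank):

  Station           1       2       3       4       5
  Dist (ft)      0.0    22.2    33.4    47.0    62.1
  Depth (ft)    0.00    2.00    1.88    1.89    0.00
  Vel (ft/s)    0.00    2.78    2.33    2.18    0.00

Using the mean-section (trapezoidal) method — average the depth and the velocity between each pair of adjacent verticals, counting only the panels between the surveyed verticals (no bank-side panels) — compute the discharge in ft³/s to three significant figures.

Panel 1-2: Δb = 22.2 ft, d̄ = (0.00+2.00)/2 = 1, v̄ = (0.00+2.78)/2 = 1.39 → q = 22.2×1×1.39 = 30.86 ft³/s
Panel 2-3: Δb = 11.2 ft, d̄ = (2.00+1.88)/2 = 1.94, v̄ = (2.78+2.33)/2 = 2.555 → q = 11.2×1.94×2.555 = 55.52 ft³/s
Panel 3-4: Δb = 13.6 ft, d̄ = (1.88+1.89)/2 = 1.885, v̄ = (2.33+2.18)/2 = 2.255 → q = 13.6×1.885×2.255 = 57.81 ft³/s
Panel 4-5: Δb = 15.1 ft, d̄ = (1.89+0.00)/2 = 0.945, v̄ = (2.18+0.00)/2 = 1.09 → q = 15.1×0.945×1.09 = 15.55 ft³/s
Q = Σ q = 159.7 ft³/s

160 ft³/s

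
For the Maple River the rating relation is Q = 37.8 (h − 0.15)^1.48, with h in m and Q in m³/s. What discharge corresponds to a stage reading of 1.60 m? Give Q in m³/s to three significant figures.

Q = 37.8 × (1.60 − 0.15)^1.48 = 37.8 × 1.45^1.48 = 65.51 m³/s

65.5 m³/s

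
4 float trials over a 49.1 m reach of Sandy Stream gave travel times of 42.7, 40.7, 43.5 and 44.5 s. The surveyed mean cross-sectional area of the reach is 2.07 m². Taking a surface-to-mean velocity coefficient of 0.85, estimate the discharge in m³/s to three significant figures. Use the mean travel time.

t̄ = (42.7 + 40.7 + 43.5 + 44.5) / 4 = 42.85 s
v_surface = L / t̄ = 49.1 / 42.85 = 1.146 m/s
v_mean = 0.85 × 1.146 = 0.9740 m/s
Q = A × v_mean = 2.07 × 0.9740 = 2.016 m³/s

2.02 m³/s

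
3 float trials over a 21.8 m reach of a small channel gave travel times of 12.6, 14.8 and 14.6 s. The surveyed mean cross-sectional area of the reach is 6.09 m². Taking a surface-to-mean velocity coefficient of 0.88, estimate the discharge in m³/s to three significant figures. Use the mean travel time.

t̄ = (12.6 + 14.8 + 14.6) / 3 = 14 s
v_surface = L / t̄ = 21.8 / 14 = 1.557 m/s
v_mean = 0.88 × 1.557 = 1.370 m/s
Q = A × v_mean = 6.09 × 1.370 = 8.345 m³/s

8.35 m³/s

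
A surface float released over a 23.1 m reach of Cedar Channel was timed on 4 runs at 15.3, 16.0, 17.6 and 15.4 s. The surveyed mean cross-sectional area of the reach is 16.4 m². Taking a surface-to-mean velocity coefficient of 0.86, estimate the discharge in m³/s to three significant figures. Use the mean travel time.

20.3 m³/s

t̄ = (15.3 + 16.0 + 17.6 + 15.4) / 4 = 16.075 s
v_surface = L / t̄ = 23.1 / 16.075 = 1.437 m/s
v_mean = 0.86 × 1.437 = 1.236 m/s
Q = A × v_mean = 16.4 × 1.236 = 20.27 m³/s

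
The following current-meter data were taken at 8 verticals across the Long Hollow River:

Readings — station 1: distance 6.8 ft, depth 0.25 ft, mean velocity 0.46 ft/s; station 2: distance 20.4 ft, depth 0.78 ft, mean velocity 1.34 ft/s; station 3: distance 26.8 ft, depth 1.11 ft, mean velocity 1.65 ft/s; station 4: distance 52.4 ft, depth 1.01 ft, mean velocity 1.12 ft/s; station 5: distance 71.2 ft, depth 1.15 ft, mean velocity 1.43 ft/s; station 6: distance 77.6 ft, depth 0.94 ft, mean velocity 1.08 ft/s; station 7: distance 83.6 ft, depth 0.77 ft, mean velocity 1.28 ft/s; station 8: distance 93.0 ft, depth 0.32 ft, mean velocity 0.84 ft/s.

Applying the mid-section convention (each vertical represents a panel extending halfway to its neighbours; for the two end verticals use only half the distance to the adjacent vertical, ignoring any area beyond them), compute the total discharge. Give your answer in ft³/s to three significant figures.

w_1 = (20.4 − 6.8)/2 = 6.8 ft; q_1 = 0.46 × 0.25 × 6.8 = 0.7820 ft³/s
w_2 = (26.8 − 6.8)/2 = 10 ft; q_2 = 1.34 × 0.78 × 10 = 10.45 ft³/s
w_3 = (52.4 − 20.4)/2 = 16 ft; q_3 = 1.65 × 1.11 × 16 = 29.30 ft³/s
w_4 = (71.2 − 26.8)/2 = 22.2 ft; q_4 = 1.12 × 1.01 × 22.2 = 25.11 ft³/s
w_5 = (77.6 − 52.4)/2 = 12.6 ft; q_5 = 1.43 × 1.15 × 12.6 = 20.72 ft³/s
w_6 = (83.6 − 71.2)/2 = 6.2 ft; q_6 = 1.08 × 0.94 × 6.2 = 6.294 ft³/s
w_7 = (93.0 − 77.6)/2 = 7.7 ft; q_7 = 1.28 × 0.77 × 7.7 = 7.589 ft³/s
w_8 = (93.0 − 83.6)/2 = 4.7 ft; q_8 = 0.84 × 0.32 × 4.7 = 1.263 ft³/s
Q = Σ qᵢ = 101.5 ft³/s

102 ft³/s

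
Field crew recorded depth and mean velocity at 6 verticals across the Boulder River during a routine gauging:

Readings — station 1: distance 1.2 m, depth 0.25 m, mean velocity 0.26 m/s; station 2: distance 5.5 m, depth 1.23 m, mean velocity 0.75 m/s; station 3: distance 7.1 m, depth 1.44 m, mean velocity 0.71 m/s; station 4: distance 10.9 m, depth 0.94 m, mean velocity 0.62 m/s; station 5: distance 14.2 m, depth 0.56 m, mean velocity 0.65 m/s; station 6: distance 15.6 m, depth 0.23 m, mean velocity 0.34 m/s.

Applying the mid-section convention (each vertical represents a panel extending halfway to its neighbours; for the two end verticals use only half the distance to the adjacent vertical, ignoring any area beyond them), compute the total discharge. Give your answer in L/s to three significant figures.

w_1 = (5.5 − 1.2)/2 = 2.15 m; q_1 = 0.26 × 0.25 × 2.15 = 0.1398 m³/s
w_2 = (7.1 − 1.2)/2 = 2.95 m; q_2 = 0.75 × 1.23 × 2.95 = 2.721 m³/s
w_3 = (10.9 − 5.5)/2 = 2.7 m; q_3 = 0.71 × 1.44 × 2.7 = 2.760 m³/s
w_4 = (14.2 − 7.1)/2 = 3.55 m; q_4 = 0.62 × 0.94 × 3.55 = 2.069 m³/s
w_5 = (15.6 − 10.9)/2 = 2.35 m; q_5 = 0.65 × 0.56 × 2.35 = 0.8554 m³/s
w_6 = (15.6 − 14.2)/2 = 0.7 m; q_6 = 0.34 × 0.23 × 0.7 = 0.05474 m³/s
Q = Σ qᵢ = 8.601 m³/s
= 8.601 × 1000 = 8601 L/s

8600 L/s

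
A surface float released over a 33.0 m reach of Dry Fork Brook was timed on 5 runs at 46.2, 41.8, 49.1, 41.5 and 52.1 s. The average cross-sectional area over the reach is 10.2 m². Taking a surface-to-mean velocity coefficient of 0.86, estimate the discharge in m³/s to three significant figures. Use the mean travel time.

t̄ = (46.2 + 41.8 + 49.1 + 41.5 + 52.1) / 5 = 46.14 s
v_surface = L / t̄ = 33.0 / 46.14 = 0.7152 m/s
v_mean = 0.86 × 0.7152 = 0.6151 m/s
Q = A × v_mean = 10.2 × 0.6151 = 6.274 m³/s

6.27 m³/s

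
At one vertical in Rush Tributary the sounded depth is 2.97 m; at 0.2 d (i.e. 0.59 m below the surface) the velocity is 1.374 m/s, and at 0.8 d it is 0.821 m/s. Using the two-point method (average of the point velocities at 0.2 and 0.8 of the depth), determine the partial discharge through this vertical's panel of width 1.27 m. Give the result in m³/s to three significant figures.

v̄ = (1.374 + 0.821) / 2 = 1.098 m/s
q = v̄ × d × w = 1.098 × 2.97 × 1.27 = 4.140 m³/s

4.14 m³/s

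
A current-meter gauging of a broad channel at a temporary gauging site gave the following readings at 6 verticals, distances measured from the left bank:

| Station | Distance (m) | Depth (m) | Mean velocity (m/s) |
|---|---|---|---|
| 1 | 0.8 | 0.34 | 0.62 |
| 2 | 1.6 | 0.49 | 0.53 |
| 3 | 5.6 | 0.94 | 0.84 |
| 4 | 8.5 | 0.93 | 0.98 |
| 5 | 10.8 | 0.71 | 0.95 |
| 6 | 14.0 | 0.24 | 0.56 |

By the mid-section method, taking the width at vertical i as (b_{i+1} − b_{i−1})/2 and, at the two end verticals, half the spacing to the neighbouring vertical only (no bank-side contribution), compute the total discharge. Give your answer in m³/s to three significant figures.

w_1 = (1.6 − 0.8)/2 = 0.4 m; q_1 = 0.62 × 0.34 × 0.4 = 0.08432 m³/s
w_2 = (5.6 − 0.8)/2 = 2.4 m; q_2 = 0.53 × 0.49 × 2.4 = 0.6233 m³/s
w_3 = (8.5 − 1.6)/2 = 3.45 m; q_3 = 0.84 × 0.94 × 3.45 = 2.724 m³/s
w_4 = (10.8 − 5.6)/2 = 2.6 m; q_4 = 0.98 × 0.93 × 2.6 = 2.370 m³/s
w_5 = (14.0 − 8.5)/2 = 2.75 m; q_5 = 0.95 × 0.71 × 2.75 = 1.855 m³/s
w_6 = (14.0 − 10.8)/2 = 1.6 m; q_6 = 0.56 × 0.24 × 1.6 = 0.2150 m³/s
Q = Σ qᵢ = 7.871 m³/s

7.87 m³/s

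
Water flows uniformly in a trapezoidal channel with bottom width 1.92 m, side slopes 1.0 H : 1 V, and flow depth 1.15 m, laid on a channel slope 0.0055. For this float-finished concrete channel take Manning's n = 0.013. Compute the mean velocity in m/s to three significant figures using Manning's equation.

4.42 m/s

A = (b + z·y)·y = (1.92 + 1.0×1.15)×1.15 = 3.531 m²
P = b + 2y√(1+z²) = 1.92 + 2×1.15×√(1+1.0²) = 5.173 m
R = A/P = 3.531/5.173 = 0.6825 m
Q = (1/n)·A·R^(2/3)·S^(1/2) = (1/0.013) × 3.531 × 0.6825^(2/3) × 0.0055^(1/2) = 15.61 m³/s
V = Q/A = 15.61/3.531 = 4.422 m/s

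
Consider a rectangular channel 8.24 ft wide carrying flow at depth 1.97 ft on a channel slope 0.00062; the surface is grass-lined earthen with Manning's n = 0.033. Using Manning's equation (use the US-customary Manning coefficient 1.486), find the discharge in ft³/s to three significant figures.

A = b·y = 8.24 × 1.97 = 16.23 ft²
P = b + 2y = 8.24 + 2×1.97 = 12.18 ft
R = A/P = 16.23/12.18 = 1.333 ft
Q = (1.486/n)·A·R^(2/3)·S^(1/2) = (1.486/0.033) × 16.23 × 1.333^(2/3) × 0.00062^(1/2) = 22.04 ft³/s

22.0 ft³/s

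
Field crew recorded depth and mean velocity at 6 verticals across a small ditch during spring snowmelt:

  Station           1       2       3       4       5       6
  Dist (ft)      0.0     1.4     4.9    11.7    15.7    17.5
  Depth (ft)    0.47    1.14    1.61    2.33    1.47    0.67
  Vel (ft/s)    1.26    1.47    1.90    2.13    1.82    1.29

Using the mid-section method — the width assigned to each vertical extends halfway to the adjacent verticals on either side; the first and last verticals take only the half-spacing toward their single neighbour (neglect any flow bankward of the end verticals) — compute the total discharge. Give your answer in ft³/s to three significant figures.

w_1 = (1.4 − 0.0)/2 = 0.7 ft; q_1 = 1.26 × 0.47 × 0.7 = 0.4145 ft³/s
w_2 = (4.9 − 0.0)/2 = 2.45 ft; q_2 = 1.47 × 1.14 × 2.45 = 4.106 ft³/s
w_3 = (11.7 − 1.4)/2 = 5.15 ft; q_3 = 1.90 × 1.61 × 5.15 = 15.75 ft³/s
w_4 = (15.7 − 4.9)/2 = 5.4 ft; q_4 = 2.13 × 2.33 × 5.4 = 26.80 ft³/s
w_5 = (17.5 − 11.7)/2 = 2.9 ft; q_5 = 1.82 × 1.47 × 2.9 = 7.759 ft³/s
w_6 = (17.5 − 15.7)/2 = 0.9 ft; q_6 = 1.29 × 0.67 × 0.9 = 0.7779 ft³/s
Q = Σ qᵢ = 55.61 ft³/s

55.6 ft³/s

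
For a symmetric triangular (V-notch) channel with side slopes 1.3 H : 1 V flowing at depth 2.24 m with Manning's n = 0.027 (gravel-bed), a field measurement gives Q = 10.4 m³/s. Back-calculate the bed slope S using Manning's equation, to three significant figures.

0.00217

A = z·y² = 1.3×2.24² = 6.523 m²
P = 2y√(1+z²) = 2×2.24×√(1+1.3²) = 7.348 m
R = A/P = 6.523/7.348 = 0.8877 m
S = (Q·n / (1·A·R^(2/3)))² = (10.4×0.027 / (1×6.523×0.9237))² = 0.002172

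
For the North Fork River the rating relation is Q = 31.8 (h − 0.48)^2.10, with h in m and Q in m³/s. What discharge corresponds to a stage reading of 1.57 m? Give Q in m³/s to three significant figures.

38.1 m³/s

Q = 31.8 × (1.57 − 0.48)^2.10 = 31.8 × 1.09^2.10 = 38.11 m³/s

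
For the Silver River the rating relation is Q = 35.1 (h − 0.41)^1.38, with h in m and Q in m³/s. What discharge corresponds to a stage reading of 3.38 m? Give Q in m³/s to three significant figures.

158 m³/s

Q = 35.1 × (3.38 − 0.41)^1.38 = 35.1 × 2.97^1.38 = 157.7 m³/s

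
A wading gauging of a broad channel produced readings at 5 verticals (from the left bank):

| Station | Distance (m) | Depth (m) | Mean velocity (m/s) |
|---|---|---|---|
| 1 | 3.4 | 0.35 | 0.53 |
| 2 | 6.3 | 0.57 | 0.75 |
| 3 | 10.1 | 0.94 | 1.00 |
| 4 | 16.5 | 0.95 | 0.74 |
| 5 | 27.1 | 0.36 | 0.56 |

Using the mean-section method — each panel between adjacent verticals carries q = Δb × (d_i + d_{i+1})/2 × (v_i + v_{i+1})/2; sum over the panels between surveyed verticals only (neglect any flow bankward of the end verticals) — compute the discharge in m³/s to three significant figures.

Panel 1-2: Δb = 2.9 m, d̄ = (0.35+0.57)/2 = 0.46, v̄ = (0.53+0.75)/2 = 0.64 → q = 2.9×0.46×0.64 = 0.8538 m³/s
Panel 2-3: Δb = 3.8 m, d̄ = (0.57+0.94)/2 = 0.755, v̄ = (0.75+1.00)/2 = 0.875 → q = 3.8×0.755×0.875 = 2.510 m³/s
Panel 3-4: Δb = 6.4 m, d̄ = (0.94+0.95)/2 = 0.945, v̄ = (1.00+0.74)/2 = 0.87 → q = 6.4×0.945×0.87 = 5.262 m³/s
Panel 4-5: Δb = 10.6 m, d̄ = (0.95+0.36)/2 = 0.655, v̄ = (0.74+0.56)/2 = 0.65 → q = 10.6×0.655×0.65 = 4.513 m³/s
Q = Σ q = 13.14 m³/s

13.1 m³/s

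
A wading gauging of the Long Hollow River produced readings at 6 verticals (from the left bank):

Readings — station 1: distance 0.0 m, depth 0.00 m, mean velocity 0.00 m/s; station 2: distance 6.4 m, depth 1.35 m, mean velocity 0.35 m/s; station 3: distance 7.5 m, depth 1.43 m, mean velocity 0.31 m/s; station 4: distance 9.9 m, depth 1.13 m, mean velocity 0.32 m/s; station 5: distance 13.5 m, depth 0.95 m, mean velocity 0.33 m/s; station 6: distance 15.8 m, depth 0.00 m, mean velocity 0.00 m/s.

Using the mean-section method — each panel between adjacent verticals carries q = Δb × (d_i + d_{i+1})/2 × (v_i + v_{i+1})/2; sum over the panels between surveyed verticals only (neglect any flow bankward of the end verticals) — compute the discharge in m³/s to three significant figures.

Panel 1-2: Δb = 6.4 m, d̄ = (0.00+1.35)/2 = 0.675, v̄ = (0.00+0.35)/2 = 0.175 → q = 6.4×0.675×0.175 = 0.7560 m³/s
Panel 2-3: Δb = 1.1 m, d̄ = (1.35+1.43)/2 = 1.39, v̄ = (0.35+0.31)/2 = 0.33 → q = 1.1×1.39×0.33 = 0.5046 m³/s
Panel 3-4: Δb = 2.4 m, d̄ = (1.43+1.13)/2 = 1.28, v̄ = (0.31+0.32)/2 = 0.315 → q = 2.4×1.28×0.315 = 0.9677 m³/s
Panel 4-5: Δb = 3.6 m, d̄ = (1.13+0.95)/2 = 1.04, v̄ = (0.32+0.33)/2 = 0.325 → q = 3.6×1.04×0.325 = 1.217 m³/s
Panel 5-6: Δb = 2.3 m, d̄ = (0.95+0.00)/2 = 0.475, v̄ = (0.33+0.00)/2 = 0.165 → q = 2.3×0.475×0.165 = 0.1803 m³/s
Q = Σ q = 3.625 m³/s

3.63 m³/s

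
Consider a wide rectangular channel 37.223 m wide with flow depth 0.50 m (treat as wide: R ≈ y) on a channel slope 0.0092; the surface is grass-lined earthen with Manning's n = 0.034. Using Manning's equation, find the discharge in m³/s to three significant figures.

33.1 m³/s

A = b·y = 37.223 × 0.50 = 18.61 m²
Wide channel: R ≈ y = 0.50 m
Q = (1/n)·A·R^(2/3)·S^(1/2) = (1/0.034) × 18.61 × 0.5000^(2/3) × 0.0092^(1/2) = 33.08 m³/s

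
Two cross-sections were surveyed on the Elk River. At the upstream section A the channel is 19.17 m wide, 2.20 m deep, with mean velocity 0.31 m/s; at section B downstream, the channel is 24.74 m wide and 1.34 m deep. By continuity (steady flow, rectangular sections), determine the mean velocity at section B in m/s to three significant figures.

0.394 m/s

Q = A₁V₁ = (19.17×2.20) × 0.31 = 13.07 m³/s
A₂ = 24.74 × 1.34 = 33.15 m²
V₂ = Q/A₂ = 13.07/33.15 = 0.3944 m/s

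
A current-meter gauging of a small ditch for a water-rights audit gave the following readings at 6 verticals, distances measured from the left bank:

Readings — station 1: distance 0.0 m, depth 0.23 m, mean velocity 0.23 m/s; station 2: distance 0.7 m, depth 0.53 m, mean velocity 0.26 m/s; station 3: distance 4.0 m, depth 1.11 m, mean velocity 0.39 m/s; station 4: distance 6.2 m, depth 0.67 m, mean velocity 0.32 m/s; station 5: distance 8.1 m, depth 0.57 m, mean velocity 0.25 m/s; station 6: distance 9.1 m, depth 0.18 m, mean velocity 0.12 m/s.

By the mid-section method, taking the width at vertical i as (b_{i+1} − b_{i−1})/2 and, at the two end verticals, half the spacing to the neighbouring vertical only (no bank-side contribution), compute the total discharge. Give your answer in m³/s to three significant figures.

2.14 m³/s

w_1 = (0.7 − 0.0)/2 = 0.35 m; q_1 = 0.23 × 0.23 × 0.35 = 0.01852 m³/s
w_2 = (4.0 − 0.0)/2 = 2 m; q_2 = 0.26 × 0.53 × 2 = 0.2756 m³/s
w_3 = (6.2 − 0.7)/2 = 2.75 m; q_3 = 0.39 × 1.11 × 2.75 = 1.190 m³/s
w_4 = (8.1 − 4.0)/2 = 2.05 m; q_4 = 0.32 × 0.67 × 2.05 = 0.4395 m³/s
w_5 = (9.1 − 6.2)/2 = 1.45 m; q_5 = 0.25 × 0.57 × 1.45 = 0.2066 m³/s
w_6 = (9.1 − 8.1)/2 = 0.5 m; q_6 = 0.12 × 0.18 × 0.5 = 0.01080 m³/s
Q = Σ qᵢ = 2.142 m³/s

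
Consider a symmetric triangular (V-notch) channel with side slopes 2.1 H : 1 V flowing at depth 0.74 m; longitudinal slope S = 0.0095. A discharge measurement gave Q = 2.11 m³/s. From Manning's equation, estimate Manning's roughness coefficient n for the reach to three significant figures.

0.0256

A = z·y² = 2.1×0.74² = 1.150 m²
P = 2y√(1+z²) = 2×0.74×√(1+2.1²) = 3.442 m
R = A/P = 1.150/3.442 = 0.3341 m
n = (1/Q)·A·R^(2/3)·S^(1/2) = (1/2.11) × 1.150 × 0.4814 × 0.09747 = 0.02557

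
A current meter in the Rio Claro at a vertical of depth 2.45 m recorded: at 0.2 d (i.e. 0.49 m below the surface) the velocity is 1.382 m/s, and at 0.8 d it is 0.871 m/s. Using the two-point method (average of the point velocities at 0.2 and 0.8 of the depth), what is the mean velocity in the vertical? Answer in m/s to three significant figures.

v̄ = (1.382 + 0.871) / 2 = 1.127 m/s

1.13 m/s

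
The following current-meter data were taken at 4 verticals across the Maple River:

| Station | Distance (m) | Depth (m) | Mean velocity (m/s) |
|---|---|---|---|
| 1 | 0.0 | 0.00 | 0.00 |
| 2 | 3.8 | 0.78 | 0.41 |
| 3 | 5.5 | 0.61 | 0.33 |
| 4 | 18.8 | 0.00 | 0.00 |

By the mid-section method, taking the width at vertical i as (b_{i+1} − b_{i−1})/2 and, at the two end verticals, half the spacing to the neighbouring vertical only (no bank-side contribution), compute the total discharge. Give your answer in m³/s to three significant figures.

w_2 = (5.5 − 0.0)/2 = 2.75 m; q_2 = 0.41 × 0.78 × 2.75 = 0.8795 m³/s
w_3 = (18.8 − 3.8)/2 = 7.5 m; q_3 = 0.33 × 0.61 × 7.5 = 1.510 m³/s
Stations 1, 4 contribute zero (depth or velocity is 0).
Q = Σ qᵢ = 2.389 m³/s

2.39 m³/s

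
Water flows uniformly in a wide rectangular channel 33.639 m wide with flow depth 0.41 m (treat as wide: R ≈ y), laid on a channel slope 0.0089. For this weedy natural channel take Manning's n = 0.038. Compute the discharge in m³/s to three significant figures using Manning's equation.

A = b·y = 33.639 × 0.41 = 13.79 m²
Wide channel: R ≈ y = 0.41 m
Q = (1/n)·A·R^(2/3)·S^(1/2) = (1/0.038) × 13.79 × 0.4100^(2/3) × 0.0089^(1/2) = 18.90 m³/s

18.9 m³/s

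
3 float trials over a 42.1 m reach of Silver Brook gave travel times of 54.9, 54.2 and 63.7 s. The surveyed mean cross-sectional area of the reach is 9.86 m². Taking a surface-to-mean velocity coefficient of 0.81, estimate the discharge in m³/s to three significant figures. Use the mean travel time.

5.84 m³/s

t̄ = (54.9 + 54.2 + 63.7) / 3 = 57.6 s
v_surface = L / t̄ = 42.1 / 57.6 = 0.7309 m/s
v_mean = 0.81 × 0.7309 = 0.5920 m/s
Q = A × v_mean = 9.86 × 0.5920 = 5.837 m³/s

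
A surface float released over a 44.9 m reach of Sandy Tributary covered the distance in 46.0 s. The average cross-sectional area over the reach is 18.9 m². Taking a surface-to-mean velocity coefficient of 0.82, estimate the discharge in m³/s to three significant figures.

15.1 m³/s

v_surface = L / t̄ = 44.9 / 46 = 0.9761 m/s
v_mean = 0.82 × 0.9761 = 0.8004 m/s
Q = A × v_mean = 18.9 × 0.8004 = 15.13 m³/s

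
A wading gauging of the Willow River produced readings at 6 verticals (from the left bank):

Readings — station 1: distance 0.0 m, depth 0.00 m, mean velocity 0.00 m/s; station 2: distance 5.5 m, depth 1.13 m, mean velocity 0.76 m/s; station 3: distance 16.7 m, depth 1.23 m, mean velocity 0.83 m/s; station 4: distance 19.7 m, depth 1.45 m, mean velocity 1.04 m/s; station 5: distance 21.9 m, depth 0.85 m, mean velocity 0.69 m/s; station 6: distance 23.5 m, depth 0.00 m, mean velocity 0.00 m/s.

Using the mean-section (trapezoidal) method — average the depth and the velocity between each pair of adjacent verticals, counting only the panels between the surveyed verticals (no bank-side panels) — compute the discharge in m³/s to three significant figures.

17.9 m³/s

Panel 1-2: Δb = 5.5 m, d̄ = (0.00+1.13)/2 = 0.565, v̄ = (0.00+0.76)/2 = 0.38 → q = 5.5×0.565×0.38 = 1.181 m³/s
Panel 2-3: Δb = 11.2 m, d̄ = (1.13+1.23)/2 = 1.18, v̄ = (0.76+0.83)/2 = 0.795 → q = 11.2×1.18×0.795 = 10.51 m³/s
Panel 3-4: Δb = 3 m, d̄ = (1.23+1.45)/2 = 1.34, v̄ = (0.83+1.04)/2 = 0.935 → q = 3×1.34×0.935 = 3.759 m³/s
Panel 4-5: Δb = 2.2 m, d̄ = (1.45+0.85)/2 = 1.15, v̄ = (1.04+0.69)/2 = 0.865 → q = 2.2×1.15×0.865 = 2.188 m³/s
Panel 5-6: Δb = 1.6 m, d̄ = (0.85+0.00)/2 = 0.425, v̄ = (0.69+0.00)/2 = 0.345 → q = 1.6×0.425×0.345 = 0.2346 m³/s
Q = Σ q = 17.87 m³/s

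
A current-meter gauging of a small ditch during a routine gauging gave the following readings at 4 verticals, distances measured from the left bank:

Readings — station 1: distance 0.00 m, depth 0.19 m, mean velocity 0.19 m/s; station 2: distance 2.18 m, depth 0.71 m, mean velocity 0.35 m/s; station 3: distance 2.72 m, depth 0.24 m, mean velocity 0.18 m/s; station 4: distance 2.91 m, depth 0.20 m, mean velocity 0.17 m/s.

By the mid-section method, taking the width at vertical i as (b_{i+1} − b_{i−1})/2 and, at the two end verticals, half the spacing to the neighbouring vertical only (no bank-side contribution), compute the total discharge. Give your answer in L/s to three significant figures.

396 L/s

w_1 = (2.18 − 0.00)/2 = 1.09 m; q_1 = 0.19 × 0.19 × 1.09 = 0.03935 m³/s
w_2 = (2.72 − 0.00)/2 = 1.36 m; q_2 = 0.35 × 0.71 × 1.36 = 0.3380 m³/s
w_3 = (2.91 − 2.18)/2 = 0.365 m; q_3 = 0.18 × 0.24 × 0.365 = 0.01577 m³/s
w_4 = (2.91 − 2.72)/2 = 0.095 m; q_4 = 0.17 × 0.20 × 0.095 = 0.003230 m³/s
Q = Σ qᵢ = 0.3963 m³/s
= 0.3963 × 1000 = 396.3 L/s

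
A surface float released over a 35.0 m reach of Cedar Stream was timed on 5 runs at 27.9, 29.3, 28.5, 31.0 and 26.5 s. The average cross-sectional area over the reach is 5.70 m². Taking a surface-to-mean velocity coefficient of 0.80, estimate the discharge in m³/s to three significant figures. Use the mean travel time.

5.57 m³/s

t̄ = (27.9 + 29.3 + 28.5 + 31.0 + 26.5) / 5 = 28.64 s
v_surface = L / t̄ = 35.0 / 28.64 = 1.222 m/s
v_mean = 0.80 × 1.222 = 0.9777 m/s
Q = A × v_mean = 5.70 × 0.9777 = 5.573 m³/s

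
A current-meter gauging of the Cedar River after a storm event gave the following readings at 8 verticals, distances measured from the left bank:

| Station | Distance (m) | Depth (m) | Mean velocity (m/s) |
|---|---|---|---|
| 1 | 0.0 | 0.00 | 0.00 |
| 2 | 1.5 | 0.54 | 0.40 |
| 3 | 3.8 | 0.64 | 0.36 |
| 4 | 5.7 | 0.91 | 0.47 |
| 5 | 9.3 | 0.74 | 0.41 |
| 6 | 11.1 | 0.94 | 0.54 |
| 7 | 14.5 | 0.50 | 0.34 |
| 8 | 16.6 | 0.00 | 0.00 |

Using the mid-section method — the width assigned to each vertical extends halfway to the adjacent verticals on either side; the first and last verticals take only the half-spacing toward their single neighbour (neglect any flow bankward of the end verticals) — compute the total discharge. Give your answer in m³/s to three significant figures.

4.68 m³/s

w_2 = (3.8 − 0.0)/2 = 1.9 m; q_2 = 0.40 × 0.54 × 1.9 = 0.4104 m³/s
w_3 = (5.7 − 1.5)/2 = 2.1 m; q_3 = 0.36 × 0.64 × 2.1 = 0.4838 m³/s
w_4 = (9.3 − 3.8)/2 = 2.75 m; q_4 = 0.47 × 0.91 × 2.75 = 1.176 m³/s
w_5 = (11.1 − 5.7)/2 = 2.7 m; q_5 = 0.41 × 0.74 × 2.7 = 0.8192 m³/s
w_6 = (14.5 − 9.3)/2 = 2.6 m; q_6 = 0.54 × 0.94 × 2.6 = 1.320 m³/s
w_7 = (16.6 − 11.1)/2 = 2.75 m; q_7 = 0.34 × 0.50 × 2.75 = 0.4675 m³/s
Stations 1, 8 contribute zero (depth or velocity is 0).
Q = Σ qᵢ = 4.677 m³/s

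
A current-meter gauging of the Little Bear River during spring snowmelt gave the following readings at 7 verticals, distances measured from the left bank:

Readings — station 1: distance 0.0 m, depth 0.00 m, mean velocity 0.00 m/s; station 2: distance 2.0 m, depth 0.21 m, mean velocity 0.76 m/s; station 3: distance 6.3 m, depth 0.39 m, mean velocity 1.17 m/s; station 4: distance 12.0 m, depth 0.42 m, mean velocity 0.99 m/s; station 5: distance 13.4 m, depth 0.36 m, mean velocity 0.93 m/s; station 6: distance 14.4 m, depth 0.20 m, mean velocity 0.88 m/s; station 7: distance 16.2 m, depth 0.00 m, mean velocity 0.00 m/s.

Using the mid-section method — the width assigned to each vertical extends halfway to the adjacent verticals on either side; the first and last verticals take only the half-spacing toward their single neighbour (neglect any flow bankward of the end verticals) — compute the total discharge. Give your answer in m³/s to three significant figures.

4.91 m³/s

w_2 = (6.3 − 0.0)/2 = 3.15 m; q_2 = 0.76 × 0.21 × 3.15 = 0.5027 m³/s
w_3 = (12.0 − 2.0)/2 = 5 m; q_3 = 1.17 × 0.39 × 5 = 2.282 m³/s
w_4 = (13.4 − 6.3)/2 = 3.55 m; q_4 = 0.99 × 0.42 × 3.55 = 1.476 m³/s
w_5 = (14.4 − 12.0)/2 = 1.2 m; q_5 = 0.93 × 0.36 × 1.2 = 0.4018 m³/s
w_6 = (16.2 − 13.4)/2 = 1.4 m; q_6 = 0.88 × 0.20 × 1.4 = 0.2464 m³/s
Stations 1, 7 contribute zero (depth or velocity is 0).
Q = Σ qᵢ = 4.908 m³/s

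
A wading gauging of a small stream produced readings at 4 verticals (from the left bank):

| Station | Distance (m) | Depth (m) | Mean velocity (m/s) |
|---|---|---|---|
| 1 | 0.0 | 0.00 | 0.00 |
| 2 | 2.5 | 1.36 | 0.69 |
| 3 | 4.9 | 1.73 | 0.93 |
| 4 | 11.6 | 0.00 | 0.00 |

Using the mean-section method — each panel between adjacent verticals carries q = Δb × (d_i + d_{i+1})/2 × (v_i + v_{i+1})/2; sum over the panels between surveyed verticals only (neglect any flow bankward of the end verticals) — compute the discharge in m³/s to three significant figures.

6.28 m³/s

Panel 1-2: Δb = 2.5 m, d̄ = (0.00+1.36)/2 = 0.68, v̄ = (0.00+0.69)/2 = 0.345 → q = 2.5×0.68×0.345 = 0.5865 m³/s
Panel 2-3: Δb = 2.4 m, d̄ = (1.36+1.73)/2 = 1.545, v̄ = (0.69+0.93)/2 = 0.81 → q = 2.4×1.545×0.81 = 3.003 m³/s
Panel 3-4: Δb = 6.7 m, d̄ = (1.73+0.00)/2 = 0.865, v̄ = (0.93+0.00)/2 = 0.465 → q = 6.7×0.865×0.465 = 2.695 m³/s
Q = Σ q = 6.285 m³/s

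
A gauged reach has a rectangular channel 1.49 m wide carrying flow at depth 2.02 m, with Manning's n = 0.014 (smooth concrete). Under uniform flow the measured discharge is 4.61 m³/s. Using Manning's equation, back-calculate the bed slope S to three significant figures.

A = b·y = 1.49 × 2.02 = 3.010 m²
P = b + 2y = 1.49 + 2×2.02 = 5.530 m
R = A/P = 3.010/5.530 = 0.5443 m
S = (Q·n / (1·A·R^(2/3)))² = (4.61×0.014 / (1×3.010×0.6666))² = 0.001035

0.00103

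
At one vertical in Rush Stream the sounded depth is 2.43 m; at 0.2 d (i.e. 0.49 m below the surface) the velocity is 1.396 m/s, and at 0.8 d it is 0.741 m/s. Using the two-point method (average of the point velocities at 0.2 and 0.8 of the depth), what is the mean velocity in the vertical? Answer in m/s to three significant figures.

1.07 m/s

v̄ = (1.396 + 0.741) / 2 = 1.069 m/s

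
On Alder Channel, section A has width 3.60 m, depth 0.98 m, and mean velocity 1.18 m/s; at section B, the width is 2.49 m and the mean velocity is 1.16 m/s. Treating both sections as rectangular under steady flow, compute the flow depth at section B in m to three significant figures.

1.44 m

Q = A₁V₁ = (3.60×0.98) × 1.18 = 4.163 m³/s
d₂ = Q/(b₂ V₂) = 4.163/(2.49×1.16) = 1.441 m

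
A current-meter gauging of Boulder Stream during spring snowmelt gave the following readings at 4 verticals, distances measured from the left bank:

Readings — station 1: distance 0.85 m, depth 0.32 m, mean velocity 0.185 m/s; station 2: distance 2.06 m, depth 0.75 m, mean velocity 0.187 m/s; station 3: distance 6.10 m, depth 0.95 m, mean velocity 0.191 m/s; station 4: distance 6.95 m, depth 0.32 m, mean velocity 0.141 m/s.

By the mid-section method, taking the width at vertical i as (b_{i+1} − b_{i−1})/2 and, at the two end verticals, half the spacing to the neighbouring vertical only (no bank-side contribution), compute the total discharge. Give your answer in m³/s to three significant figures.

w_1 = (2.06 − 0.85)/2 = 0.605 m; q_1 = 0.185 × 0.32 × 0.605 = 0.03582 m³/s
w_2 = (6.10 − 0.85)/2 = 2.625 m; q_2 = 0.187 × 0.75 × 2.625 = 0.3682 m³/s
w_3 = (6.95 − 2.06)/2 = 2.445 m; q_3 = 0.191 × 0.95 × 2.445 = 0.4436 m³/s
w_4 = (6.95 − 6.10)/2 = 0.425 m; q_4 = 0.141 × 0.32 × 0.425 = 0.01918 m³/s
Q = Σ qᵢ = 0.8668 m³/s

0.867 m³/s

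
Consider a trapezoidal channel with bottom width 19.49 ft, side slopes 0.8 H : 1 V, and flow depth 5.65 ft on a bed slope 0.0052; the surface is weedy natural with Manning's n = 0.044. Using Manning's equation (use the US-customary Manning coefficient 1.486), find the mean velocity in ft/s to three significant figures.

6.13 ft/s

A = (b + z·y)·y = (19.49 + 0.8×5.65)×5.65 = 135.7 ft²
P = b + 2y√(1+z²) = 19.49 + 2×5.65×√(1+0.8²) = 33.96 ft
R = A/P = 135.7/33.96 = 3.994 ft
Q = (1.486/n)·A·R^(2/3)·S^(1/2) = (1.486/0.044) × 135.7 × 3.994^(2/3) × 0.0052^(1/2) = 831.7 ft³/s
V = Q/A = 831.7/135.7 = 6.131 ft/s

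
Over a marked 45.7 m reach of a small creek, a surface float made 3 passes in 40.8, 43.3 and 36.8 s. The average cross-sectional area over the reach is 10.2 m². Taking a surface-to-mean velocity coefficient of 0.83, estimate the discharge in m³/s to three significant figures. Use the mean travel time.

t̄ = (40.8 + 43.3 + 36.8) / 3 = 40.3 s
v_surface = L / t̄ = 45.7 / 40.3 = 1.134 m/s
v_mean = 0.83 × 1.134 = 0.9412 m/s
Q = A × v_mean = 10.2 × 0.9412 = 9.600 m³/s

9.60 m³/s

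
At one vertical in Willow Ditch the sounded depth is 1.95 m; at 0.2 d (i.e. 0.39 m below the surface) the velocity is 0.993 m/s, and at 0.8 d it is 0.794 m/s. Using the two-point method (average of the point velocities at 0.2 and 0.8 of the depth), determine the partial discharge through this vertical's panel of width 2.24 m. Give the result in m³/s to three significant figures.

3.90 m³/s

v̄ = (0.993 + 0.794) / 2 = 0.8935 m/s
q = v̄ × d × w = 0.8935 × 1.95 × 2.24 = 3.903 m³/s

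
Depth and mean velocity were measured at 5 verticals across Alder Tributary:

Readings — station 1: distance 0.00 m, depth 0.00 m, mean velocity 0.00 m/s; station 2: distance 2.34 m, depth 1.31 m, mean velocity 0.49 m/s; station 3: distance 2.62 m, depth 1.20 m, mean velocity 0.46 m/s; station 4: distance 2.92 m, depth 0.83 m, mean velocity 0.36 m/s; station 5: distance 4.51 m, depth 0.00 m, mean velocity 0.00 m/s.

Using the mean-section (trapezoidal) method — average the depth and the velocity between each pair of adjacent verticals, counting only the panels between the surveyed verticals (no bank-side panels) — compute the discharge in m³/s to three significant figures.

0.786 m³/s

Panel 1-2: Δb = 2.34 m, d̄ = (0.00+1.31)/2 = 0.655, v̄ = (0.00+0.49)/2 = 0.245 → q = 2.34×0.655×0.245 = 0.3755 m³/s
Panel 2-3: Δb = 0.28 m, d̄ = (1.31+1.20)/2 = 1.255, v̄ = (0.49+0.46)/2 = 0.475 → q = 0.28×1.255×0.475 = 0.1669 m³/s
Panel 3-4: Δb = 0.3 m, d̄ = (1.20+0.83)/2 = 1.015, v̄ = (0.46+0.36)/2 = 0.41 → q = 0.3×1.015×0.41 = 0.1248 m³/s
Panel 4-5: Δb = 1.59 m, d̄ = (0.83+0.00)/2 = 0.415, v̄ = (0.36+0.00)/2 = 0.18 → q = 1.59×0.415×0.18 = 0.1188 m³/s
Q = Σ q = 0.7860 m³/s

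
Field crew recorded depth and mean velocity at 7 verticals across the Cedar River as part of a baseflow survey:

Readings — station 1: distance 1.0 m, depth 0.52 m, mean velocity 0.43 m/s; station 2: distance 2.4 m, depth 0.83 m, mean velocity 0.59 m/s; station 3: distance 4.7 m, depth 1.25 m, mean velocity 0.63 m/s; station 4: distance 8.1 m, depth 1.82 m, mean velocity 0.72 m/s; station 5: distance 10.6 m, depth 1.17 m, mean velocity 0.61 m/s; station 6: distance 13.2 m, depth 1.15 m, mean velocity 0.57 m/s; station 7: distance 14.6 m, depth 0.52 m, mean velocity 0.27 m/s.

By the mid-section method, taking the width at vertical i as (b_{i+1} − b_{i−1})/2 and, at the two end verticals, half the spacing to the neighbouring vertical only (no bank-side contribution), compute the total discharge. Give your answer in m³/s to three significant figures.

w_1 = (2.4 − 1.0)/2 = 0.7 m; q_1 = 0.43 × 0.52 × 0.7 = 0.1565 m³/s
w_2 = (4.7 − 1.0)/2 = 1.85 m; q_2 = 0.59 × 0.83 × 1.85 = 0.9059 m³/s
w_3 = (8.1 − 2.4)/2 = 2.85 m; q_3 = 0.63 × 1.25 × 2.85 = 2.244 m³/s
w_4 = (10.6 − 4.7)/2 = 2.95 m; q_4 = 0.72 × 1.82 × 2.95 = 3.866 m³/s
w_5 = (13.2 − 8.1)/2 = 2.55 m; q_5 = 0.61 × 1.17 × 2.55 = 1.820 m³/s
w_6 = (14.6 − 10.6)/2 = 2 m; q_6 = 0.57 × 1.15 × 2 = 1.311 m³/s
w_7 = (14.6 − 13.2)/2 = 0.7 m; q_7 = 0.27 × 0.52 × 0.7 = 0.09828 m³/s
Q = Σ qᵢ = 10.40 m³/s

10.4 m³/s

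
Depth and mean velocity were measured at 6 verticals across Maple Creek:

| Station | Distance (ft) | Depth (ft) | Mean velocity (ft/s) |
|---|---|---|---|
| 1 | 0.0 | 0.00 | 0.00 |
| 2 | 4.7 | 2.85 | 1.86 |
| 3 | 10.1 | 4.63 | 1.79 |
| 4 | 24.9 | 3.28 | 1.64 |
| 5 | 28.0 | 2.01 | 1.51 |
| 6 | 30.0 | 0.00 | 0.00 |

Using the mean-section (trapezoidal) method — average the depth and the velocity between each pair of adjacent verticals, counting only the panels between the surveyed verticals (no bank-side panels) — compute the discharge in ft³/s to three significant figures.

Panel 1-2: Δb = 4.7 ft, d̄ = (0.00+2.85)/2 = 1.425, v̄ = (0.00+1.86)/2 = 0.93 → q = 4.7×1.425×0.93 = 6.229 ft³/s
Panel 2-3: Δb = 5.4 ft, d̄ = (2.85+4.63)/2 = 3.74, v̄ = (1.86+1.79)/2 = 1.825 → q = 5.4×3.74×1.825 = 36.86 ft³/s
Panel 3-4: Δb = 14.8 ft, d̄ = (4.63+3.28)/2 = 3.955, v̄ = (1.79+1.64)/2 = 1.715 → q = 14.8×3.955×1.715 = 100.4 ft³/s
Panel 4-5: Δb = 3.1 ft, d̄ = (3.28+2.01)/2 = 2.645, v̄ = (1.64+1.51)/2 = 1.575 → q = 3.1×2.645×1.575 = 12.91 ft³/s
Panel 5-6: Δb = 2 ft, d̄ = (2.01+0.00)/2 = 1.005, v̄ = (1.51+0.00)/2 = 0.755 → q = 2×1.005×0.755 = 1.518 ft³/s
Q = Σ q = 157.9 ft³/s

158 ft³/s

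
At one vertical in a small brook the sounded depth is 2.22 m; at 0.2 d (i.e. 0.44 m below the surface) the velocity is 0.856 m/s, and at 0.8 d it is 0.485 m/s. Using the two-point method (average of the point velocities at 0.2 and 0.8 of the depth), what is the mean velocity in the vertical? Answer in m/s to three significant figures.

v̄ = (0.856 + 0.485) / 2 = 0.6705 m/s

0.671 m/s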